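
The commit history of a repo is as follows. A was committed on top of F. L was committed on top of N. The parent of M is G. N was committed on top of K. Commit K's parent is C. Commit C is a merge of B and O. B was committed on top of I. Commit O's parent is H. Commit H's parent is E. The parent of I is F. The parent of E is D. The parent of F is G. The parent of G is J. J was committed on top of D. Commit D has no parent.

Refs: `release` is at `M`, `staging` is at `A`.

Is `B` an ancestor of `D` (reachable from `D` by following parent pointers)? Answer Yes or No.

Ancestors of D: {D}.
B is not in that set, so it is not an ancestor of D.

No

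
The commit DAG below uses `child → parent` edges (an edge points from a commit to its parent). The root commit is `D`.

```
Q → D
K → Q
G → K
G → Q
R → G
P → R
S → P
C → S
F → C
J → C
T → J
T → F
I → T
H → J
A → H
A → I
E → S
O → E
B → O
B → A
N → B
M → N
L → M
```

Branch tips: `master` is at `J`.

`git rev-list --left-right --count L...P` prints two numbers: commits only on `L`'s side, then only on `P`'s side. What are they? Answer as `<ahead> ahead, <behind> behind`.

14 ahead, 0 behind

Reachable from L: {A, B, C, D, E, F, G, H, I, J, K, L, M, N, O, P, Q, R, S, T}.
Reachable from P: {D, G, K, P, Q, R}.
Only in L's history (ahead): {A, B, C, E, F, H, I, J, L, M, N, O, S, T} — 14.
Only in P's history (behind): {} — 0.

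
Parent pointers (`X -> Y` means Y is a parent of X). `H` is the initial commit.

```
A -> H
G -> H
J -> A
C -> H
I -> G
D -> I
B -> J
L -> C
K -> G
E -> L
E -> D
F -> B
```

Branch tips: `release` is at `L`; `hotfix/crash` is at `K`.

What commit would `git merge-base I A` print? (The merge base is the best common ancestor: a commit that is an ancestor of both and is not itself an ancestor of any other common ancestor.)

Ancestors of I: {G, H, I}.
Ancestors of A: {A, H}.
Common ancestors: {H}.
The only common ancestor is H, so it is the merge base.

H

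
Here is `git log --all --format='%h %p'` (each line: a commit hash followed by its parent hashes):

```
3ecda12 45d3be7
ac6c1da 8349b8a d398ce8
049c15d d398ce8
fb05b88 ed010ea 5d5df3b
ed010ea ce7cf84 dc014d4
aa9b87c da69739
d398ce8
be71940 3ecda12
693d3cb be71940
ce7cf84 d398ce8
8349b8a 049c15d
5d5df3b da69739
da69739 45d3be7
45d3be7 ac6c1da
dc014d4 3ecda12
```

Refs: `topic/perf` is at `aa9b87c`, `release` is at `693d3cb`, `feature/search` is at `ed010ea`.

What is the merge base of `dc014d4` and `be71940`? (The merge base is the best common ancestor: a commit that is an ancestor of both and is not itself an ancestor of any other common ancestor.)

Ancestors of dc014d4: {049c15d, 3ecda12, 45d3be7, 8349b8a, ac6c1da, d398ce8, dc014d4}.
Ancestors of be71940: {049c15d, 3ecda12, 45d3be7, 8349b8a, ac6c1da, be71940, d398ce8}.
Common ancestors: {049c15d, 3ecda12, 45d3be7, 8349b8a, ac6c1da, d398ce8}.
Among these, 3ecda12 is not an ancestor of any other common ancestor — it is the merge base.

3ecda12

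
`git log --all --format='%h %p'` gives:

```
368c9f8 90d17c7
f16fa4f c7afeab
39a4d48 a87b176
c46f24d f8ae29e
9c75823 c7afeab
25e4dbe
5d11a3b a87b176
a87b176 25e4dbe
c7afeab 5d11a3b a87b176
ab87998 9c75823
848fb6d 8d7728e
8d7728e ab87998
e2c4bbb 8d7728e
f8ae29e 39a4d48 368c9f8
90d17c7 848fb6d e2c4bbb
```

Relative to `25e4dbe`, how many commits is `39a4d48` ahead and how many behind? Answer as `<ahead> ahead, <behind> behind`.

Reachable from 39a4d48: {25e4dbe, 39a4d48, a87b176}.
Reachable from 25e4dbe: {25e4dbe}.
Only in 39a4d48's history (ahead): {39a4d48, a87b176} — 2.
Only in 25e4dbe's history (behind): {} — 0.

2 ahead, 0 behind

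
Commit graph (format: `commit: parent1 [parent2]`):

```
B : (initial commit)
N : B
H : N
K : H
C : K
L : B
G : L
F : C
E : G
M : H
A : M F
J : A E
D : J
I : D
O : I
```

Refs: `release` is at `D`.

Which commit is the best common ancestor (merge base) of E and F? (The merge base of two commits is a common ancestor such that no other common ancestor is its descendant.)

B

Ancestors of E: {B, E, G, L}.
Ancestors of F: {B, C, F, H, K, N}.
Common ancestors: {B}.
The only common ancestor is B, so it is the merge base.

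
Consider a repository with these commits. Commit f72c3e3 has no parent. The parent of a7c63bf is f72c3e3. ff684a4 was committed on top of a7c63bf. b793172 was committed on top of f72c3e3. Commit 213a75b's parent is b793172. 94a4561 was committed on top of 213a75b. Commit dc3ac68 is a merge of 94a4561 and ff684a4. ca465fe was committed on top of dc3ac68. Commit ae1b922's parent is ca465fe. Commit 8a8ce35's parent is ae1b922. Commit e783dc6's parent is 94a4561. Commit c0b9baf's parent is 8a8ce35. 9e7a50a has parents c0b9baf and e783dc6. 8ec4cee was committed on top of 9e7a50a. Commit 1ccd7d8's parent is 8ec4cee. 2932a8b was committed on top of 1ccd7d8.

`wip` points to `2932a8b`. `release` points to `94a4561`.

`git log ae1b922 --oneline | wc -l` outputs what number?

9

Walking parent pointers from ae1b922: reachable set = {213a75b, 94a4561, a7c63bf, ae1b922, b793172, ca465fe, dc3ac68, f72c3e3, ff684a4}.
That is 9 commits.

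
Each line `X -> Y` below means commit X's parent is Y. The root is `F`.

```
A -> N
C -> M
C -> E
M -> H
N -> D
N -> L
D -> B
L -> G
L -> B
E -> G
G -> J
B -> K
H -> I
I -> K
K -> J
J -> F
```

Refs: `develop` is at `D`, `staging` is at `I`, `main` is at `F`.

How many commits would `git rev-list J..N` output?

6

Reachable from N: {B, D, F, G, J, K, L, N}.
Reachable from J: {F, J}.
In N's history but not J's: {B, D, G, K, L, N} — 6 commits.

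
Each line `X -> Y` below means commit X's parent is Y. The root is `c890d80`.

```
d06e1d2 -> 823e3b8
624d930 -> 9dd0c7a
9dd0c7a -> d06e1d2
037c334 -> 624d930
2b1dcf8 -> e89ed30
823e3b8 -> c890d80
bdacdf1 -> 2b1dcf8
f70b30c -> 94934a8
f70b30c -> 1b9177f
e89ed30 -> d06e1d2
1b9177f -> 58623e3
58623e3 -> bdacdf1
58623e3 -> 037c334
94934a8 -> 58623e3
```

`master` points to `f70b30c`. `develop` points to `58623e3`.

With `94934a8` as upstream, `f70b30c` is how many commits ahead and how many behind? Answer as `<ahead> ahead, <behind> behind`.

2 ahead, 0 behind

Reachable from f70b30c: {037c334, 1b9177f, 2b1dcf8, 58623e3, 624d930, 823e3b8, 94934a8, 9dd0c7a, bdacdf1, c890d80, d06e1d2, e89ed30, f70b30c}.
Reachable from 94934a8: {037c334, 2b1dcf8, 58623e3, 624d930, 823e3b8, 94934a8, 9dd0c7a, bdacdf1, c890d80, d06e1d2, e89ed30}.
Only in f70b30c's history (ahead): {1b9177f, f70b30c} — 2.
Only in 94934a8's history (behind): {} — 0.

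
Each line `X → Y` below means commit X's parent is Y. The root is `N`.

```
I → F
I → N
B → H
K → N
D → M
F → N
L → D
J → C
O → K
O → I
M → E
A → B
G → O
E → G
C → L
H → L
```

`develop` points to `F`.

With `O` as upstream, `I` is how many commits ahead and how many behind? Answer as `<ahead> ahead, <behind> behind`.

0 ahead, 2 behind

Reachable from I: {F, I, N}.
Reachable from O: {F, I, K, N, O}.
Only in I's history (ahead): {} — 0.
Only in O's history (behind): {K, O} — 2.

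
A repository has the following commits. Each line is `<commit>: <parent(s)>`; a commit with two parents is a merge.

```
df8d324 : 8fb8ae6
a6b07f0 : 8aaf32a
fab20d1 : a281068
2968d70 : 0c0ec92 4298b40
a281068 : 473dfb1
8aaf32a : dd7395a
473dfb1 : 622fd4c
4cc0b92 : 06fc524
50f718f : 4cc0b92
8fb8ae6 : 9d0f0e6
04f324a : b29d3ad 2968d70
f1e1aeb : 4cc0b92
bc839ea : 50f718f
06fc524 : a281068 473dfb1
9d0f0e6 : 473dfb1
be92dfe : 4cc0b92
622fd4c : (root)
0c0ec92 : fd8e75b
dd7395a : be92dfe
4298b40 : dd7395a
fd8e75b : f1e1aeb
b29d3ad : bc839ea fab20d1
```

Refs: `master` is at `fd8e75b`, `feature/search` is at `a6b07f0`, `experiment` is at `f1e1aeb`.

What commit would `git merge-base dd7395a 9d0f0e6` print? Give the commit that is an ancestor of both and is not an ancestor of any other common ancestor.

473dfb1

Ancestors of dd7395a: {06fc524, 473dfb1, 4cc0b92, 622fd4c, a281068, be92dfe, dd7395a}.
Ancestors of 9d0f0e6: {473dfb1, 622fd4c, 9d0f0e6}.
Common ancestors: {473dfb1, 622fd4c}.
Among these, 473dfb1 is not an ancestor of any other common ancestor — it is the merge base.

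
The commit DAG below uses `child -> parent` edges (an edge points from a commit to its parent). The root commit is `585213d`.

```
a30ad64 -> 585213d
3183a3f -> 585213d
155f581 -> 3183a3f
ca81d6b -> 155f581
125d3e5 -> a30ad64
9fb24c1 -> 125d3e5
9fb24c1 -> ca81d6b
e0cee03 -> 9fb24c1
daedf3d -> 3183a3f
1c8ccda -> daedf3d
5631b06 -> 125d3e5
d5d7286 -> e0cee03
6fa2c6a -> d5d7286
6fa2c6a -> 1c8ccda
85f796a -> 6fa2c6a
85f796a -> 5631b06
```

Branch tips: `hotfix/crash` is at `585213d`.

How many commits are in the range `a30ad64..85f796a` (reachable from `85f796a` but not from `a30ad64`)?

12

Reachable from 85f796a: {125d3e5, 155f581, 1c8ccda, 3183a3f, 5631b06, 585213d, 6fa2c6a, 85f796a, 9fb24c1, a30ad64, ca81d6b, d5d7286, daedf3d, e0cee03}.
Reachable from a30ad64: {585213d, a30ad64}.
In 85f796a's history but not a30ad64's: {125d3e5, 155f581, 1c8ccda, 3183a3f, 5631b06, 6fa2c6a, 85f796a, 9fb24c1, ca81d6b, d5d7286, daedf3d, e0cee03} — 12 commits.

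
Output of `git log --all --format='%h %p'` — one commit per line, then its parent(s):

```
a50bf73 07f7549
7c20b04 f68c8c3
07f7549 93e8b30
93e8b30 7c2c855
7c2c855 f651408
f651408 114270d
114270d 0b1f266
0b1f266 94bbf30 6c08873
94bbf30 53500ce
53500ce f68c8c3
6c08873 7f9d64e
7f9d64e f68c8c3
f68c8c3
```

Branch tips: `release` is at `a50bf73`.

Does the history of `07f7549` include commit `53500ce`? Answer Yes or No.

Ancestors of 07f7549 (commits reachable by following parents): {07f7549, 0b1f266, 114270d, 53500ce, 6c08873, 7c2c855, 7f9d64e, 93e8b30, 94bbf30, f651408, f68c8c3}.
53500ce is in that set, so it is an ancestor of 07f7549.

Yes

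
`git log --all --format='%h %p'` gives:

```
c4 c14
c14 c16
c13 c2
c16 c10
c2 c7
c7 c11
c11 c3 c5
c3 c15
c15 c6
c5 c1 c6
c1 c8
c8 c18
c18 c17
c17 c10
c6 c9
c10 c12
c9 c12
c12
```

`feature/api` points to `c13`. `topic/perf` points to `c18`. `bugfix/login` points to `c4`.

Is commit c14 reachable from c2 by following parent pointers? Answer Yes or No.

Ancestors of c2: {c1, c10, c11, c12, c15, c17, c18, c2, c3, c5, c6, c7, c8, c9}.
c14 is not in that set, so it is not an ancestor of c2.

No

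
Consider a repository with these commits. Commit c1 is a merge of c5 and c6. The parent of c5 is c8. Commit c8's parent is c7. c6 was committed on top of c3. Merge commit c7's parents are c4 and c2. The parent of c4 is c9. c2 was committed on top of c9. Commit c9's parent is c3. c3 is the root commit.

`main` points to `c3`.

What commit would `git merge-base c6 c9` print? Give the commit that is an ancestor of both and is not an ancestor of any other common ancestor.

Ancestors of c6: {c3, c6}.
Ancestors of c9: {c3, c9}.
Common ancestors: {c3}.
The only common ancestor is c3, so it is the merge base.

c3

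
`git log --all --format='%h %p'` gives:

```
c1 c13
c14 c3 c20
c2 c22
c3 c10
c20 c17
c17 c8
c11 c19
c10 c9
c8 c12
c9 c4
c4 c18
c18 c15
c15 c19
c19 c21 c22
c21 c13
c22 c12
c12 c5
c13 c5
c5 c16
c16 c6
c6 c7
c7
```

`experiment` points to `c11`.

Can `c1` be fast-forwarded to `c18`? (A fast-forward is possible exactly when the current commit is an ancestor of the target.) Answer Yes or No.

No

A fast-forward from c1 to c18 is possible iff c1 is an ancestor of c18.
Ancestors of c18: {c12, c13, c15, c16, c18, c19, c21, c22, c5, c6, c7}.
c1 is not among them, so fast-forward is not possible.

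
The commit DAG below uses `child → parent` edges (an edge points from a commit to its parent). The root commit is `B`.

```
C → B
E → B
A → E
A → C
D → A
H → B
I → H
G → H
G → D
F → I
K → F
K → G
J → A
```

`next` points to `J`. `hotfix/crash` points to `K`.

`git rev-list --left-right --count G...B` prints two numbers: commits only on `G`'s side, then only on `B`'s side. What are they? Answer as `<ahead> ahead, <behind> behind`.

6 ahead, 0 behind

Reachable from G: {A, B, C, D, E, G, H}.
Reachable from B: {B}.
Only in G's history (ahead): {A, C, D, E, G, H} — 6.
Only in B's history (behind): {} — 0.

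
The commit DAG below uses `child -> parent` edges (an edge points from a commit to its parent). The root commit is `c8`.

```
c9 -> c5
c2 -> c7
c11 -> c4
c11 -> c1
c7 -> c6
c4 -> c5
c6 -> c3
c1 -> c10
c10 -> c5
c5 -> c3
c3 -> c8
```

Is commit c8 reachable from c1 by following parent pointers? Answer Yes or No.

Yes

Ancestors of c1 (commits reachable by following parents): {c1, c10, c3, c5, c8}.
c8 is in that set, so it is an ancestor of c1.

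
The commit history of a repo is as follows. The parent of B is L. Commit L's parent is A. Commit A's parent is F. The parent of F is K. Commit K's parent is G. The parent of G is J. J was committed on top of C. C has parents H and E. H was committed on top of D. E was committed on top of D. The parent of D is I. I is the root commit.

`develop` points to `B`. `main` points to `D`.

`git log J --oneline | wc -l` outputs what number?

6

Walking parent pointers from J: reachable set = {C, D, E, H, I, J}.
That is 6 commits.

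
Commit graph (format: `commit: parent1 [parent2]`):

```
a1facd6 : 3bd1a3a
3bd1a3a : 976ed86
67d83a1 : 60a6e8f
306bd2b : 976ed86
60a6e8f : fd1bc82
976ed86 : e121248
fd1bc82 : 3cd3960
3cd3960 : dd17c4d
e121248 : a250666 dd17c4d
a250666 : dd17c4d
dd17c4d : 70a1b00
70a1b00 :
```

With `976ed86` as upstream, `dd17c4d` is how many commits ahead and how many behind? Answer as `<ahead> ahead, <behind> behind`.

Reachable from dd17c4d: {70a1b00, dd17c4d}.
Reachable from 976ed86: {70a1b00, 976ed86, a250666, dd17c4d, e121248}.
Only in dd17c4d's history (ahead): {} — 0.
Only in 976ed86's history (behind): {976ed86, a250666, e121248} — 3.

0 ahead, 3 behind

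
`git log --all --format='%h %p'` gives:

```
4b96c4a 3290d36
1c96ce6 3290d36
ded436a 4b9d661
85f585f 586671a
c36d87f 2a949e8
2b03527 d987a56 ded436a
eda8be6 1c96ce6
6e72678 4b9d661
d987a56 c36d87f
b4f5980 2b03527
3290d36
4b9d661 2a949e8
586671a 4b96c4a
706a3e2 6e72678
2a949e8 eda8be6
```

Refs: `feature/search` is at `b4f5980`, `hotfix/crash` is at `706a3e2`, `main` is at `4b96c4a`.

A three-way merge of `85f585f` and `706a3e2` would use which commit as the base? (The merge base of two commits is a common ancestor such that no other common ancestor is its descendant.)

3290d36

Ancestors of 85f585f: {3290d36, 4b96c4a, 586671a, 85f585f}.
Ancestors of 706a3e2: {1c96ce6, 2a949e8, 3290d36, 4b9d661, 6e72678, 706a3e2, eda8be6}.
Common ancestors: {3290d36}.
The only common ancestor is 3290d36, so it is the merge base.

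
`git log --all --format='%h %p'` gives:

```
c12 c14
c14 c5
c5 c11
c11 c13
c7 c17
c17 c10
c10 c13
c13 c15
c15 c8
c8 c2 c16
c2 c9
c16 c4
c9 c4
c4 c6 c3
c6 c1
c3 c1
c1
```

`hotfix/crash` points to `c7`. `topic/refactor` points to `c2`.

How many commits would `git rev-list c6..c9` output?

Reachable from c9: {c1, c3, c4, c6, c9}.
Reachable from c6: {c1, c6}.
In c9's history but not c6's: {c3, c4, c9} — 3 commits.

3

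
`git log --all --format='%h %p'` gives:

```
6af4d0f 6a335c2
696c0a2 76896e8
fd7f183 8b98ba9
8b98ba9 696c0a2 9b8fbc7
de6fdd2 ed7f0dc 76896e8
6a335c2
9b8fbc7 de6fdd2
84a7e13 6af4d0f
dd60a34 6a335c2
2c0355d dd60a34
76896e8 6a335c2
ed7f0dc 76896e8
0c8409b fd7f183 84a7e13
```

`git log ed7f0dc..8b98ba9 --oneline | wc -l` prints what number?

Reachable from 8b98ba9: {696c0a2, 6a335c2, 76896e8, 8b98ba9, 9b8fbc7, de6fdd2, ed7f0dc}.
Reachable from ed7f0dc: {6a335c2, 76896e8, ed7f0dc}.
In 8b98ba9's history but not ed7f0dc's: {696c0a2, 8b98ba9, 9b8fbc7, de6fdd2} — 4 commits.

4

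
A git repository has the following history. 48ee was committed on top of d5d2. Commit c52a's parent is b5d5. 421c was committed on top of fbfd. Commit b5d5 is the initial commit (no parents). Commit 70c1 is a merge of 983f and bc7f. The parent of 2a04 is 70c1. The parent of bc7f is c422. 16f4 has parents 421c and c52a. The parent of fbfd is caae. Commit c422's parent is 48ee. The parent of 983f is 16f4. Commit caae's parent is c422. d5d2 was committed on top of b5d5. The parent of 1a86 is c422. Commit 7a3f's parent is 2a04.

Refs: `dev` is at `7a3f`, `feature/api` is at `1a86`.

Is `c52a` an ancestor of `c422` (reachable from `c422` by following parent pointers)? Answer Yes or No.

Ancestors of c422: {48ee, b5d5, c422, d5d2}.
c52a is not in that set, so it is not an ancestor of c422.

No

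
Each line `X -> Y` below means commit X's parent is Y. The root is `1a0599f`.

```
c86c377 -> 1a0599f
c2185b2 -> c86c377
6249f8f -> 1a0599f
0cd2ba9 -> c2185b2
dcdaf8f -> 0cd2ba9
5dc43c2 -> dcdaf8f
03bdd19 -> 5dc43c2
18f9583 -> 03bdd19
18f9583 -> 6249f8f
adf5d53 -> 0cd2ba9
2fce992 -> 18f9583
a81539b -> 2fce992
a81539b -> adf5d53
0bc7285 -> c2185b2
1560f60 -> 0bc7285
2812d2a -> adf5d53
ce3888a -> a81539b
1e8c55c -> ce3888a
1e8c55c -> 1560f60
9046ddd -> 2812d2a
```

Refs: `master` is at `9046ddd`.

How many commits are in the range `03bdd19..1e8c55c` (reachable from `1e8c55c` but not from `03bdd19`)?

Reachable from 1e8c55c: {03bdd19, 0bc7285, 0cd2ba9, 1560f60, 18f9583, 1a0599f, 1e8c55c, 2fce992, 5dc43c2, 6249f8f, a81539b, adf5d53, c2185b2, c86c377, ce3888a, dcdaf8f}.
Reachable from 03bdd19: {03bdd19, 0cd2ba9, 1a0599f, 5dc43c2, c2185b2, c86c377, dcdaf8f}.
In 1e8c55c's history but not 03bdd19's: {0bc7285, 1560f60, 18f9583, 1e8c55c, 2fce992, 6249f8f, a81539b, adf5d53, ce3888a} — 9 commits.

9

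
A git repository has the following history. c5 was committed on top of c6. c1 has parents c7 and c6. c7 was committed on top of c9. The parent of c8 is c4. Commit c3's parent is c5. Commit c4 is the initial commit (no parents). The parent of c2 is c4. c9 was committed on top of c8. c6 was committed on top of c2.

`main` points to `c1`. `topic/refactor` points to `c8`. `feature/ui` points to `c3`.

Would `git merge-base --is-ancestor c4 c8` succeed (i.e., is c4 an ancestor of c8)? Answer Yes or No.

Yes

Ancestors of c8 (commits reachable by following parents): {c4, c8}.
c4 is in that set, so it is an ancestor of c8.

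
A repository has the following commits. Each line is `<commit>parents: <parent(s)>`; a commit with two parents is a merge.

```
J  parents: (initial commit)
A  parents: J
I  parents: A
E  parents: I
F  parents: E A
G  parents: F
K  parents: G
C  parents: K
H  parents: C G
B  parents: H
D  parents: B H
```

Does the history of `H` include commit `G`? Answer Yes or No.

Ancestors of H (commits reachable by following parents): {A, C, E, F, G, H, I, J, K}.
G is in that set, so it is an ancestor of H.

Yes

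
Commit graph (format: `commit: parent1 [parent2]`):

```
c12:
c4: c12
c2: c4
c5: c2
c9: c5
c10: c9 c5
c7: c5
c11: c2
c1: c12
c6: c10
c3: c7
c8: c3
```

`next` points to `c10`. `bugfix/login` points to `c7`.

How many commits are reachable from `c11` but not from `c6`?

1

Reachable from c11: {c11, c12, c2, c4}.
Reachable from c6: {c10, c12, c2, c4, c5, c6, c9}.
In c11's history but not c6's: {c11} — 1 commit.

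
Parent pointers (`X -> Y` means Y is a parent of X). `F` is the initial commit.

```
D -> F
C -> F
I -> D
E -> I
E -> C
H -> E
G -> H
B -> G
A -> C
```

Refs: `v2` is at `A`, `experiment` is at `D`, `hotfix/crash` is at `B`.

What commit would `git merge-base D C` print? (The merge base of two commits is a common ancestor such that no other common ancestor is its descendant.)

F

Ancestors of D: {D, F}.
Ancestors of C: {C, F}.
Common ancestors: {F}.
The only common ancestor is F, so it is the merge base.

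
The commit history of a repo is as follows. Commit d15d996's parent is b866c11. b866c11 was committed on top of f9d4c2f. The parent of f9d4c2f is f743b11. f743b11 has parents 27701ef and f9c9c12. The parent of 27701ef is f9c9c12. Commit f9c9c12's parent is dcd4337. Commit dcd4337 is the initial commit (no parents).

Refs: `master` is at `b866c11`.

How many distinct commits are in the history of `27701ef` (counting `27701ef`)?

3

Walking parent pointers from 27701ef: reachable set = {27701ef, dcd4337, f9c9c12}.
That is 3 commits.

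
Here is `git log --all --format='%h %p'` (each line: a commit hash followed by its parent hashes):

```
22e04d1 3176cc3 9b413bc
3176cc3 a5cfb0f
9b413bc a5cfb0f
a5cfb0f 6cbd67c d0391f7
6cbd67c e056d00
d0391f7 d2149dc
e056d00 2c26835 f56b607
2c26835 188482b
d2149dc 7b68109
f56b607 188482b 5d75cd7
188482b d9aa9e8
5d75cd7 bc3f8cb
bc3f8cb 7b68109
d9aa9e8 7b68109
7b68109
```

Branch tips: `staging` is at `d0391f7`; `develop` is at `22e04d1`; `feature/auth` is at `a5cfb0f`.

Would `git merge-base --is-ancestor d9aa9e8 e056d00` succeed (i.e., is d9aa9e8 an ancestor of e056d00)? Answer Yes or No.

Yes

Ancestors of e056d00 (commits reachable by following parents): {188482b, 2c26835, 5d75cd7, 7b68109, bc3f8cb, d9aa9e8, e056d00, f56b607}.
d9aa9e8 is in that set, so it is an ancestor of e056d00.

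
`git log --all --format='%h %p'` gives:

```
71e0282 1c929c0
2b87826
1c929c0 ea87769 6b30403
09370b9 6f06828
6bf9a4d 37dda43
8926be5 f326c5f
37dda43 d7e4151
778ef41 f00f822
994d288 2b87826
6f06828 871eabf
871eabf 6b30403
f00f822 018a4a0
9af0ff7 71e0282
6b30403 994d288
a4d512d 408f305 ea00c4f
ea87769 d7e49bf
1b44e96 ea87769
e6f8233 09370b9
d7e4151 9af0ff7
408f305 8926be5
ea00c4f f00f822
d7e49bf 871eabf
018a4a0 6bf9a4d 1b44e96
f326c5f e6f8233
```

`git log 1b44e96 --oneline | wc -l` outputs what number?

7

Walking parent pointers from 1b44e96: reachable set = {1b44e96, 2b87826, 6b30403, 871eabf, 994d288, d7e49bf, ea87769}.
That is 7 commits.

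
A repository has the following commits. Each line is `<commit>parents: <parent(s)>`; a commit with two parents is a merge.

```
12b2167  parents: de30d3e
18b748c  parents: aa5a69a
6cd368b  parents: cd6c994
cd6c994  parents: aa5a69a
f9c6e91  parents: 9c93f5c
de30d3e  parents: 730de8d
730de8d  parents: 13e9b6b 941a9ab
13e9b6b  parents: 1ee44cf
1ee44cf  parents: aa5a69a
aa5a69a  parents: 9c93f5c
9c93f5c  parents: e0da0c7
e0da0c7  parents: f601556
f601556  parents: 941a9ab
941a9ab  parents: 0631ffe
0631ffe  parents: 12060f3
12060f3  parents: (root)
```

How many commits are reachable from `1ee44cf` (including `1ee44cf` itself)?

8

Walking parent pointers from 1ee44cf: reachable set = {0631ffe, 12060f3, 1ee44cf, 941a9ab, 9c93f5c, aa5a69a, e0da0c7, f601556}.
That is 8 commits.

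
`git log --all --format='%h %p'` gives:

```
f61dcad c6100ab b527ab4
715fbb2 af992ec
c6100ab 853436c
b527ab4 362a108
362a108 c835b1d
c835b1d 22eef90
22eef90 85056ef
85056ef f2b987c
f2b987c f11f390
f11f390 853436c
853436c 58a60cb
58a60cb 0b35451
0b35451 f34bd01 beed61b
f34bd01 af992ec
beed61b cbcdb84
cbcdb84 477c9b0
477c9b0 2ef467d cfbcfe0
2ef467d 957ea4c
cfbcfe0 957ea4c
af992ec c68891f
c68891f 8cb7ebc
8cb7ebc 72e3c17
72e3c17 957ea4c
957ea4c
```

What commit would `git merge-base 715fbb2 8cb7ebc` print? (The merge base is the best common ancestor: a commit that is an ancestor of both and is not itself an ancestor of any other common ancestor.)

Ancestors of 715fbb2: {715fbb2, 72e3c17, 8cb7ebc, 957ea4c, af992ec, c68891f}.
Ancestors of 8cb7ebc: {72e3c17, 8cb7ebc, 957ea4c}.
Common ancestors: {72e3c17, 8cb7ebc, 957ea4c}.
Among these, 8cb7ebc is not an ancestor of any other common ancestor — it is the merge base.

8cb7ebc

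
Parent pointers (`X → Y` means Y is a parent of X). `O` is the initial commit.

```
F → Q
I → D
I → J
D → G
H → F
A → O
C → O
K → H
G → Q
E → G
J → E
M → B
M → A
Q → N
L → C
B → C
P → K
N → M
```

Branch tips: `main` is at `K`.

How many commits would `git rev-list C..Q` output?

Reachable from Q: {A, B, C, M, N, O, Q}.
Reachable from C: {C, O}.
In Q's history but not C's: {A, B, M, N, Q} — 5 commits.

5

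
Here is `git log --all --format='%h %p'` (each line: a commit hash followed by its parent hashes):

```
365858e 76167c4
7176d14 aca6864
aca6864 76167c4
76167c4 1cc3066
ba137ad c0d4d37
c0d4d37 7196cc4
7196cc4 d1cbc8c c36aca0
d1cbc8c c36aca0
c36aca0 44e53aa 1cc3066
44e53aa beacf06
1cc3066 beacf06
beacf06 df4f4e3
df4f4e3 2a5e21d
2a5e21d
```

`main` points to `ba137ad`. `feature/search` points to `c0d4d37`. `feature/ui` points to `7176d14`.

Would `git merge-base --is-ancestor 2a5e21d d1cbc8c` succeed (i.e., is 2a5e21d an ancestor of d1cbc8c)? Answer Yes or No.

Yes

Ancestors of d1cbc8c (commits reachable by following parents): {1cc3066, 2a5e21d, 44e53aa, beacf06, c36aca0, d1cbc8c, df4f4e3}.
2a5e21d is in that set, so it is an ancestor of d1cbc8c.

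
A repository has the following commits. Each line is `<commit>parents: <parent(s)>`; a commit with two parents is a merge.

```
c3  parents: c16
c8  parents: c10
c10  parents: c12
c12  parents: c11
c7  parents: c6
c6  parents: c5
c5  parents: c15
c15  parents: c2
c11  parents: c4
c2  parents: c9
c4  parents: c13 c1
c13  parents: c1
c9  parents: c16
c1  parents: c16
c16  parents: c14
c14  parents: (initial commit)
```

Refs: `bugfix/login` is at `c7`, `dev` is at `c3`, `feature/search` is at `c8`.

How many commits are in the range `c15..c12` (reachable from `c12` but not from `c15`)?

Reachable from c12: {c1, c11, c12, c13, c14, c16, c4}.
Reachable from c15: {c14, c15, c16, c2, c9}.
In c12's history but not c15's: {c1, c11, c12, c13, c4} — 5 commits.

5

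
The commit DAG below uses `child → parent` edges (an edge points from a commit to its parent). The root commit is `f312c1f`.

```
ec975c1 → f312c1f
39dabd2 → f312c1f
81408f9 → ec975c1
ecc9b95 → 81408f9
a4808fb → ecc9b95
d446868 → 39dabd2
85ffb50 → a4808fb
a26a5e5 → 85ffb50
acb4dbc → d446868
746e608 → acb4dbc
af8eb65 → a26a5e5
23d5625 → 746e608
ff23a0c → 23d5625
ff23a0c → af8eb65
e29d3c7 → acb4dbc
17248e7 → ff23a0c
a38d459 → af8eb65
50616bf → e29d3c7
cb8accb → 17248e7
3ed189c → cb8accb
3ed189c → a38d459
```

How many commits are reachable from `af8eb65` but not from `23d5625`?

7

Reachable from af8eb65: {81408f9, 85ffb50, a26a5e5, a4808fb, af8eb65, ec975c1, ecc9b95, f312c1f}.
Reachable from 23d5625: {23d5625, 39dabd2, 746e608, acb4dbc, d446868, f312c1f}.
In af8eb65's history but not 23d5625's: {81408f9, 85ffb50, a26a5e5, a4808fb, af8eb65, ec975c1, ecc9b95} — 7 commits.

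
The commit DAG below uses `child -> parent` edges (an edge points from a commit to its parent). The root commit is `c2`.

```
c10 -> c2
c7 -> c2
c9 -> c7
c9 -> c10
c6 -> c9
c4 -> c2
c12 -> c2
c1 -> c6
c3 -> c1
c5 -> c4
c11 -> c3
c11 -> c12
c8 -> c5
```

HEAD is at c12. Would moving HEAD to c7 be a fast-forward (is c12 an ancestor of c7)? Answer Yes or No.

A fast-forward from c12 to c7 is possible iff c12 is an ancestor of c7.
Ancestors of c7: {c2, c7}.
c12 is not among them, so fast-forward is not possible.

No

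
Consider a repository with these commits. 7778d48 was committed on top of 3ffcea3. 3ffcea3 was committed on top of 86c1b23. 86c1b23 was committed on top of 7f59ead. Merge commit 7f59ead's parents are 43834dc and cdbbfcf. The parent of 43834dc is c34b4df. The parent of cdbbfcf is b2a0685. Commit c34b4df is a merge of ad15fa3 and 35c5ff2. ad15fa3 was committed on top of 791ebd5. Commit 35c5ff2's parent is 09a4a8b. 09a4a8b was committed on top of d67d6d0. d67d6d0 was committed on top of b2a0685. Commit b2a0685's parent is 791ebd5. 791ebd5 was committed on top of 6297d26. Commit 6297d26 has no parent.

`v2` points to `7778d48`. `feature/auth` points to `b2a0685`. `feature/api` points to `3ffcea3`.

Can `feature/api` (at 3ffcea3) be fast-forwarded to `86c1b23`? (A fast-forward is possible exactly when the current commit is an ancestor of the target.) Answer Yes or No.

No

A fast-forward from 3ffcea3 to 86c1b23 is possible iff 3ffcea3 is an ancestor of 86c1b23.
Ancestors of 86c1b23: {09a4a8b, 35c5ff2, 43834dc, 6297d26, 791ebd5, 7f59ead, 86c1b23, ad15fa3, b2a0685, c34b4df, cdbbfcf, d67d6d0}.
3ffcea3 is not among them, so fast-forward is not possible.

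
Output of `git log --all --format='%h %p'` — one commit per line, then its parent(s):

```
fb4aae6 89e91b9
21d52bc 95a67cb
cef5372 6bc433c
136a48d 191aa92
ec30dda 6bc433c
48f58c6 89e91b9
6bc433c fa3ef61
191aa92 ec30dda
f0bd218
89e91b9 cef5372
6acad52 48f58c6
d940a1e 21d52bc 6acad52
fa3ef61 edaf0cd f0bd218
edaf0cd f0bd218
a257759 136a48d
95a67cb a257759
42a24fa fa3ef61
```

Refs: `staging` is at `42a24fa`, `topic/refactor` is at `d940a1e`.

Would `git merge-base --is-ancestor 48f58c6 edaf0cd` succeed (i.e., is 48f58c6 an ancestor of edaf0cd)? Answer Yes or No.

No

Ancestors of edaf0cd: {edaf0cd, f0bd218}.
48f58c6 is not in that set, so it is not an ancestor of edaf0cd.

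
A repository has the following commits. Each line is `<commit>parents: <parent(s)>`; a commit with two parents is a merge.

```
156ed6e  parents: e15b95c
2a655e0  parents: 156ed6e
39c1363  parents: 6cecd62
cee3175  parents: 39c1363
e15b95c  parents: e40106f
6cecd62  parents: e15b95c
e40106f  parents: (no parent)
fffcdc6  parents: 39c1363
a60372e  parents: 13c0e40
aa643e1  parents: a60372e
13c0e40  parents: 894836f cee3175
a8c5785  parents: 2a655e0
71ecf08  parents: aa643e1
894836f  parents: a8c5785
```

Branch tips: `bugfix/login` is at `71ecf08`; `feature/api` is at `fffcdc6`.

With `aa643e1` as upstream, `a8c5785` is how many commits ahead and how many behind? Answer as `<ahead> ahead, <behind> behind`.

Reachable from a8c5785: {156ed6e, 2a655e0, a8c5785, e15b95c, e40106f}.
Reachable from aa643e1: {13c0e40, 156ed6e, 2a655e0, 39c1363, 6cecd62, 894836f, a60372e, a8c5785, aa643e1, cee3175, e15b95c, e40106f}.
Only in a8c5785's history (ahead): {} — 0.
Only in aa643e1's history (behind): {13c0e40, 39c1363, 6cecd62, 894836f, a60372e, aa643e1, cee3175} — 7.

0 ahead, 7 behind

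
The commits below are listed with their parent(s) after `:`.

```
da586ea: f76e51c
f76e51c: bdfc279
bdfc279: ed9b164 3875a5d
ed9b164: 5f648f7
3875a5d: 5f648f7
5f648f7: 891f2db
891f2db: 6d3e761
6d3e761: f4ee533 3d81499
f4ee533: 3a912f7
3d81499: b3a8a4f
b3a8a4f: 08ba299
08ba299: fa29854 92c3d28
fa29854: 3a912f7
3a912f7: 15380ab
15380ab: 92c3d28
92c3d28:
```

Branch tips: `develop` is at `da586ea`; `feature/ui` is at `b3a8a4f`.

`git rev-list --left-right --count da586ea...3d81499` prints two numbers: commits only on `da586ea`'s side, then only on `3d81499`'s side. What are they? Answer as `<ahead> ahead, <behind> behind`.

9 ahead, 0 behind

Reachable from da586ea: {08ba299, 15380ab, 3875a5d, 3a912f7, 3d81499, 5f648f7, 6d3e761, 891f2db, 92c3d28, b3a8a4f, bdfc279, da586ea, ed9b164, f4ee533, f76e51c, fa29854}.
Reachable from 3d81499: {08ba299, 15380ab, 3a912f7, 3d81499, 92c3d28, b3a8a4f, fa29854}.
Only in da586ea's history (ahead): {3875a5d, 5f648f7, 6d3e761, 891f2db, bdfc279, da586ea, ed9b164, f4ee533, f76e51c} — 9.
Only in 3d81499's history (behind): {} — 0.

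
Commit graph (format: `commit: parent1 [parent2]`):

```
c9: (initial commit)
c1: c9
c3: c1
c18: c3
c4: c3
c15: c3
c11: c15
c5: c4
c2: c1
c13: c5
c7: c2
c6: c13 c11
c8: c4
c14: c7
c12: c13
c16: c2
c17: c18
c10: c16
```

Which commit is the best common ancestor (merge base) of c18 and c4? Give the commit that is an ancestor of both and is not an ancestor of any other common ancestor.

c3

Ancestors of c18: {c1, c18, c3, c9}.
Ancestors of c4: {c1, c3, c4, c9}.
Common ancestors: {c1, c3, c9}.
Among these, c3 is not an ancestor of any other common ancestor — it is the merge base.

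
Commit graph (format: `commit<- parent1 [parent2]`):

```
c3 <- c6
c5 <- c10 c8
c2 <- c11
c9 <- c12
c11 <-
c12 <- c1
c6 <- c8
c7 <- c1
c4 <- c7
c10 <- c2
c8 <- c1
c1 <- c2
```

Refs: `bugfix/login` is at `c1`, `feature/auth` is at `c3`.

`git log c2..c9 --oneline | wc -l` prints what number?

Reachable from c9: {c1, c11, c12, c2, c9}.
Reachable from c2: {c11, c2}.
In c9's history but not c2's: {c1, c12, c9} — 3 commits.

3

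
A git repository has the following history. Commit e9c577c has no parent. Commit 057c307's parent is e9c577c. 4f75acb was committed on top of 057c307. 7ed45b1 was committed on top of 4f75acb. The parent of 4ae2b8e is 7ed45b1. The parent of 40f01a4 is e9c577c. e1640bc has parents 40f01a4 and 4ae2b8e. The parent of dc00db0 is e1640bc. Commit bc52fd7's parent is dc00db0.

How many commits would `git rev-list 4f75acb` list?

Walking parent pointers from 4f75acb: reachable set = {057c307, 4f75acb, e9c577c}.
That is 3 commits.

3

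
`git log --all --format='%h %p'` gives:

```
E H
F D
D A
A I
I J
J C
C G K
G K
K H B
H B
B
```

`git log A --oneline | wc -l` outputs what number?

8

Walking parent pointers from A: reachable set = {A, B, C, G, H, I, J, K}.
That is 8 commits.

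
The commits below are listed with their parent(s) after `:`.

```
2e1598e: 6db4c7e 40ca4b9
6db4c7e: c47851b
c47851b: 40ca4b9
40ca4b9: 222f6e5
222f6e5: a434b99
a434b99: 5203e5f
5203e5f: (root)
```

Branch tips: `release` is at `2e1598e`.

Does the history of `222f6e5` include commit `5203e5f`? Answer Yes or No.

Yes

Ancestors of 222f6e5 (commits reachable by following parents): {222f6e5, 5203e5f, a434b99}.
5203e5f is in that set, so it is an ancestor of 222f6e5.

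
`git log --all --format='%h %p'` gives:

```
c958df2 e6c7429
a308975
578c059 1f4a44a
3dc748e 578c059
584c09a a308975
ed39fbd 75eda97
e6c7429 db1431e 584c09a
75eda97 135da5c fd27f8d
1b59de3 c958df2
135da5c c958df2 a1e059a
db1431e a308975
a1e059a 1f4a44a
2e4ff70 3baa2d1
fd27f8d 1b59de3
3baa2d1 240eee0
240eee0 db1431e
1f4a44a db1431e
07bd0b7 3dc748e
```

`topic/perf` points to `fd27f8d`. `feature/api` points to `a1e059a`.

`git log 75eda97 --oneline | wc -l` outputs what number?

Walking parent pointers from 75eda97: reachable set = {135da5c, 1b59de3, 1f4a44a, 584c09a, 75eda97, a1e059a, a308975, c958df2, db1431e, e6c7429, fd27f8d}.
That is 11 commits.

11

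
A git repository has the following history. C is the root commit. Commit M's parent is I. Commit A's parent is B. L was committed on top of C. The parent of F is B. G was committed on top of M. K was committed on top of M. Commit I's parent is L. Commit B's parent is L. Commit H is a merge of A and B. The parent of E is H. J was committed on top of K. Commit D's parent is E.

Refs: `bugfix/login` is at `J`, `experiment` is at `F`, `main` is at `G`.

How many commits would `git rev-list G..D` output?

Reachable from D: {A, B, C, D, E, H, L}.
Reachable from G: {C, G, I, L, M}.
In D's history but not G's: {A, B, D, E, H} — 5 commits.

5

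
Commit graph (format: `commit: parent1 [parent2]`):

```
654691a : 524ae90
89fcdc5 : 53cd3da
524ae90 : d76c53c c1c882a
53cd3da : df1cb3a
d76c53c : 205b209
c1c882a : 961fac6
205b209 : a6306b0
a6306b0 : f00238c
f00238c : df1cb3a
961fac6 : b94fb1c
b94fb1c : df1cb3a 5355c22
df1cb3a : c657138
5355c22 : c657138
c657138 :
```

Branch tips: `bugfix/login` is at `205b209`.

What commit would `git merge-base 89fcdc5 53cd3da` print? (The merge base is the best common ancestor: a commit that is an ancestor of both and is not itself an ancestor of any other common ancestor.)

Ancestors of 89fcdc5: {53cd3da, 89fcdc5, c657138, df1cb3a}.
Ancestors of 53cd3da: {53cd3da, c657138, df1cb3a}.
Common ancestors: {53cd3da, c657138, df1cb3a}.
Among these, 53cd3da is not an ancestor of any other common ancestor — it is the merge base.

53cd3da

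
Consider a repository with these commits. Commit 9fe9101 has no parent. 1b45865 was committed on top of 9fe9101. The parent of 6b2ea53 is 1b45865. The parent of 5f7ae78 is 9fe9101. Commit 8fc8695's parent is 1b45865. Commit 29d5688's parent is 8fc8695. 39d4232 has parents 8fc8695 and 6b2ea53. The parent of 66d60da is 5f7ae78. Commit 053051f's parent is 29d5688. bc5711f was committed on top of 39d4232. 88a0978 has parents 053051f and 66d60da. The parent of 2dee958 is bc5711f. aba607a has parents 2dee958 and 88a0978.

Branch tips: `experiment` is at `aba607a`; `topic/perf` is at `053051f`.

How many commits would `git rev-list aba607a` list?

Walking parent pointers from aba607a: reachable set = {053051f, 1b45865, 29d5688, 2dee958, 39d4232, 5f7ae78, 66d60da, 6b2ea53, 88a0978, 8fc8695, 9fe9101, aba607a, bc5711f}.
That is 13 commits.

13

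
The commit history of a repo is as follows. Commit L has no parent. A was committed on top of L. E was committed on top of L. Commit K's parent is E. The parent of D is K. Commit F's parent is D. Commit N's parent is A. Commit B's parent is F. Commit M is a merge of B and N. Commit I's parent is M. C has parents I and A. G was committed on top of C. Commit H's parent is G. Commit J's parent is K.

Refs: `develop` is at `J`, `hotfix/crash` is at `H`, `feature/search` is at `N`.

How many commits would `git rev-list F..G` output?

Reachable from G: {A, B, C, D, E, F, G, I, K, L, M, N}.
Reachable from F: {D, E, F, K, L}.
In G's history but not F's: {A, B, C, G, I, M, N} — 7 commits.

7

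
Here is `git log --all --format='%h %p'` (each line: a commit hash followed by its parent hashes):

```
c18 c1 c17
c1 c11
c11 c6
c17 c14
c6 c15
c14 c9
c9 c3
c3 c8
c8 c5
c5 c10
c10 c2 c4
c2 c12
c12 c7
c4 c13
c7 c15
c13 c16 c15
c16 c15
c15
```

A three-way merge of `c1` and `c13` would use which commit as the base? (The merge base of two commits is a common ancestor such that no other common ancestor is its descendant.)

Ancestors of c1: {c1, c11, c15, c6}.
Ancestors of c13: {c13, c15, c16}.
Common ancestors: {c15}.
The only common ancestor is c15, so it is the merge base.

c15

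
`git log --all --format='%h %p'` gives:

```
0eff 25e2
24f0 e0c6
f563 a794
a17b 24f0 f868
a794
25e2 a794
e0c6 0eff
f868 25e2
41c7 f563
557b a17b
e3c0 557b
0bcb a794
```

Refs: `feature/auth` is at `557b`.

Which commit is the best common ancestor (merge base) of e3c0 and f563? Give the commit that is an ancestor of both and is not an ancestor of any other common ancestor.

Ancestors of e3c0: {0eff, 24f0, 25e2, 557b, a17b, a794, e0c6, e3c0, f868}.
Ancestors of f563: {a794, f563}.
Common ancestors: {a794}.
The only common ancestor is a794, so it is the merge base.

a794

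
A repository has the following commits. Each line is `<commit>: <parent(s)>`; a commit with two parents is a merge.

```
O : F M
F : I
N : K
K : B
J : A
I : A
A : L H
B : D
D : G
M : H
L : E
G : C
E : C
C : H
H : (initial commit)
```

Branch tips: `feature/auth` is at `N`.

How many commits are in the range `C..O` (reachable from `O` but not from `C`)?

7

Reachable from O: {A, C, E, F, H, I, L, M, O}.
Reachable from C: {C, H}.
In O's history but not C's: {A, E, F, I, L, M, O} — 7 commits.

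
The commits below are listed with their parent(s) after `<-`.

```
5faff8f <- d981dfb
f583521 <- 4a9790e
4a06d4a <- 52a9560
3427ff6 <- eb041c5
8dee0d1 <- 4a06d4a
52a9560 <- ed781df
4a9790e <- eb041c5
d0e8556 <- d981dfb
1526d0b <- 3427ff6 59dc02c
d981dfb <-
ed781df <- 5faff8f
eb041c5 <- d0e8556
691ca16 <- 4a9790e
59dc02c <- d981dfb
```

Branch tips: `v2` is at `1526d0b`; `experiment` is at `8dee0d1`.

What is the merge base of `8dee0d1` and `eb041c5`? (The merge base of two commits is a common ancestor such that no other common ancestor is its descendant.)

d981dfb

Ancestors of 8dee0d1: {4a06d4a, 52a9560, 5faff8f, 8dee0d1, d981dfb, ed781df}.
Ancestors of eb041c5: {d0e8556, d981dfb, eb041c5}.
Common ancestors: {d981dfb}.
The only common ancestor is d981dfb, so it is the merge base.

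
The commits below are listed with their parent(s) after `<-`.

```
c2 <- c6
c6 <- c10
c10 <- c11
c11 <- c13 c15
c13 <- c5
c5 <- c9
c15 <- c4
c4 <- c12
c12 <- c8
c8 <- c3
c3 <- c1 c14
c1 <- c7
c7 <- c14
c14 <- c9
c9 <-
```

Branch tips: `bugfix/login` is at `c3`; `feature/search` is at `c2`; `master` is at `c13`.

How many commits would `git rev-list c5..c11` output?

10

Reachable from c11: {c1, c11, c12, c13, c14, c15, c3, c4, c5, c7, c8, c9}.
Reachable from c5: {c5, c9}.
In c11's history but not c5's: {c1, c11, c12, c13, c14, c15, c3, c4, c7, c8} — 10 commits.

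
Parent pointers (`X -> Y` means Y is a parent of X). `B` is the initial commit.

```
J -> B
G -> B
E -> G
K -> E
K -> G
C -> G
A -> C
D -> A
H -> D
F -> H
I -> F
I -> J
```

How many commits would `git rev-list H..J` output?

1

Reachable from J: {B, J}.
Reachable from H: {A, B, C, D, G, H}.
In J's history but not H's: {J} — 1 commit.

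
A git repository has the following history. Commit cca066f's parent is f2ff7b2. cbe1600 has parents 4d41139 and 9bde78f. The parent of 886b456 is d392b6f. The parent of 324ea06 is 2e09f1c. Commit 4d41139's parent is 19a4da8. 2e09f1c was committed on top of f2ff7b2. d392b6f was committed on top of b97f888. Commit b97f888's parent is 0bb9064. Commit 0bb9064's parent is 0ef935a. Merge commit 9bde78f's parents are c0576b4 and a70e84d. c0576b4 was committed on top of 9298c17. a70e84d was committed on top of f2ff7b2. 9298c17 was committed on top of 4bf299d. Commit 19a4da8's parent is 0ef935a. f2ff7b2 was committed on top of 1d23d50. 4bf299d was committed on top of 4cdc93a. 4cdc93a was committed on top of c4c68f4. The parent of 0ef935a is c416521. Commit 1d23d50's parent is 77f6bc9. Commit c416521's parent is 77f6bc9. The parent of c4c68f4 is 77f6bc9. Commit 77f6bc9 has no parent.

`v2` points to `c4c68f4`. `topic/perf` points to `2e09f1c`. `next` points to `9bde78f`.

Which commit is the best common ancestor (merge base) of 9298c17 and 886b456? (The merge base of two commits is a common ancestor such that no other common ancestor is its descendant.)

77f6bc9

Ancestors of 9298c17: {4bf299d, 4cdc93a, 77f6bc9, 9298c17, c4c68f4}.
Ancestors of 886b456: {0bb9064, 0ef935a, 77f6bc9, 886b456, b97f888, c416521, d392b6f}.
Common ancestors: {77f6bc9}.
The only common ancestor is 77f6bc9, so it is the merge base.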